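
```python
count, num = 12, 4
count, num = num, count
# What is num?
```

Trace (tracking num):
count, num = (12, 4)  # -> count = 12, num = 4
count, num = (num, count)  # -> count = 4, num = 12

Answer: 12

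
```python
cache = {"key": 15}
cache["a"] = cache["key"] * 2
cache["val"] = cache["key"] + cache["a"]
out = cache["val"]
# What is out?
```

Answer: 45

Derivation:
Trace (tracking out):
cache = {'key': 15}  # -> cache = {'key': 15}
cache['a'] = cache['key'] * 2  # -> cache = {'key': 15, 'a': 30}
cache['val'] = cache['key'] + cache['a']  # -> cache = {'key': 15, 'a': 30, 'val': 45}
out = cache['val']  # -> out = 45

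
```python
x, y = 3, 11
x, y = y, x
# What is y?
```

Trace (tracking y):
x, y = (3, 11)  # -> x = 3, y = 11
x, y = (y, x)  # -> x = 11, y = 3

Answer: 3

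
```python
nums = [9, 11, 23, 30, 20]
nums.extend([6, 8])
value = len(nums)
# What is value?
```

Trace (tracking value):
nums = [9, 11, 23, 30, 20]  # -> nums = [9, 11, 23, 30, 20]
nums.extend([6, 8])  # -> nums = [9, 11, 23, 30, 20, 6, 8]
value = len(nums)  # -> value = 7

Answer: 7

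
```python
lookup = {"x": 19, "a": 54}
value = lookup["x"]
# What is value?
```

Answer: 19

Derivation:
Trace (tracking value):
lookup = {'x': 19, 'a': 54}  # -> lookup = {'x': 19, 'a': 54}
value = lookup['x']  # -> value = 19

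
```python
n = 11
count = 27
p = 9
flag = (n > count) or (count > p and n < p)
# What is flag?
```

Trace (tracking flag):
n = 11  # -> n = 11
count = 27  # -> count = 27
p = 9  # -> p = 9
flag = n > count or (count > p and n < p)  # -> flag = False

Answer: False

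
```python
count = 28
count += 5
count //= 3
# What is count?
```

Trace (tracking count):
count = 28  # -> count = 28
count += 5  # -> count = 33
count //= 3  # -> count = 11

Answer: 11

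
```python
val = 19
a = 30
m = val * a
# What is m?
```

Trace (tracking m):
val = 19  # -> val = 19
a = 30  # -> a = 30
m = val * a  # -> m = 570

Answer: 570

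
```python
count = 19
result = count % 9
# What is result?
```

Trace (tracking result):
count = 19  # -> count = 19
result = count % 9  # -> result = 1

Answer: 1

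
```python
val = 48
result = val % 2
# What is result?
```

Trace (tracking result):
val = 48  # -> val = 48
result = val % 2  # -> result = 0

Answer: 0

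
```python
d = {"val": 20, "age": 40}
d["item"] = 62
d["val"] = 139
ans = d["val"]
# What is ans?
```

Trace (tracking ans):
d = {'val': 20, 'age': 40}  # -> d = {'val': 20, 'age': 40}
d['item'] = 62  # -> d = {'val': 20, 'age': 40, 'item': 62}
d['val'] = 139  # -> d = {'val': 139, 'age': 40, 'item': 62}
ans = d['val']  # -> ans = 139

Answer: 139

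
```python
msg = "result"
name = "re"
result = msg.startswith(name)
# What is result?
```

Answer: True

Derivation:
Trace (tracking result):
msg = 'result'  # -> msg = 'result'
name = 're'  # -> name = 're'
result = msg.startswith(name)  # -> result = True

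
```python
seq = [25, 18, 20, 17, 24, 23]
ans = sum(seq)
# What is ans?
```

Answer: 127

Derivation:
Trace (tracking ans):
seq = [25, 18, 20, 17, 24, 23]  # -> seq = [25, 18, 20, 17, 24, 23]
ans = sum(seq)  # -> ans = 127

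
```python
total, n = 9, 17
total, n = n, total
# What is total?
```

Answer: 17

Derivation:
Trace (tracking total):
total, n = (9, 17)  # -> total = 9, n = 17
total, n = (n, total)  # -> total = 17, n = 9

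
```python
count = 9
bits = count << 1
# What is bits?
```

Answer: 18

Derivation:
Trace (tracking bits):
count = 9  # -> count = 9
bits = count << 1  # -> bits = 18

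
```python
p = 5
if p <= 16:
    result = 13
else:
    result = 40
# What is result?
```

Trace (tracking result):
p = 5  # -> p = 5
if p <= 16:  # condition is True
    result = 13  # -> result = 13

Answer: 13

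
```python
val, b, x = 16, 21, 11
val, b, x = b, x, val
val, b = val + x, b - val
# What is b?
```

Answer: -10

Derivation:
Trace (tracking b):
val, b, x = (16, 21, 11)  # -> val = 16, b = 21, x = 11
val, b, x = (b, x, val)  # -> val = 21, b = 11, x = 16
val, b = (val + x, b - val)  # -> val = 37, b = -10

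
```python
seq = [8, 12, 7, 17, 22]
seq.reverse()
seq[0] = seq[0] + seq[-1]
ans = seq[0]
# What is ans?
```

Answer: 30

Derivation:
Trace (tracking ans):
seq = [8, 12, 7, 17, 22]  # -> seq = [8, 12, 7, 17, 22]
seq.reverse()  # -> seq = [22, 17, 7, 12, 8]
seq[0] = seq[0] + seq[-1]  # -> seq = [30, 17, 7, 12, 8]
ans = seq[0]  # -> ans = 30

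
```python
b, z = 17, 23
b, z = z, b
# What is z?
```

Trace (tracking z):
b, z = (17, 23)  # -> b = 17, z = 23
b, z = (z, b)  # -> b = 23, z = 17

Answer: 17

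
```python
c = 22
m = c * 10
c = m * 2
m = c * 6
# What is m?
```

Trace (tracking m):
c = 22  # -> c = 22
m = c * 10  # -> m = 220
c = m * 2  # -> c = 440
m = c * 6  # -> m = 2640

Answer: 2640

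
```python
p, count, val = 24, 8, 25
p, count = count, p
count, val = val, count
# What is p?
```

Answer: 8

Derivation:
Trace (tracking p):
p, count, val = (24, 8, 25)  # -> p = 24, count = 8, val = 25
p, count = (count, p)  # -> p = 8, count = 24
count, val = (val, count)  # -> count = 25, val = 24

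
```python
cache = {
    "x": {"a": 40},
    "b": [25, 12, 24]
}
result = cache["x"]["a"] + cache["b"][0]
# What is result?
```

Trace (tracking result):
cache = {'x': {'a': 40}, 'b': [25, 12, 24]}  # -> cache = {'x': {'a': 40}, 'b': [25, 12, 24]}
result = cache['x']['a'] + cache['b'][0]  # -> result = 65

Answer: 65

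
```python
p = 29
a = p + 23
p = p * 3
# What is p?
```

Trace (tracking p):
p = 29  # -> p = 29
a = p + 23  # -> a = 52
p = p * 3  # -> p = 87

Answer: 87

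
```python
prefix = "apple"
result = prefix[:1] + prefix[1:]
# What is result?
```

Answer: 'apple'

Derivation:
Trace (tracking result):
prefix = 'apple'  # -> prefix = 'apple'
result = prefix[:1] + prefix[1:]  # -> result = 'apple'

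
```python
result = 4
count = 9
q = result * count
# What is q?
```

Trace (tracking q):
result = 4  # -> result = 4
count = 9  # -> count = 9
q = result * count  # -> q = 36

Answer: 36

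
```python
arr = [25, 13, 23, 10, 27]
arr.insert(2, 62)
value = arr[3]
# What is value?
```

Trace (tracking value):
arr = [25, 13, 23, 10, 27]  # -> arr = [25, 13, 23, 10, 27]
arr.insert(2, 62)  # -> arr = [25, 13, 62, 23, 10, 27]
value = arr[3]  # -> value = 23

Answer: 23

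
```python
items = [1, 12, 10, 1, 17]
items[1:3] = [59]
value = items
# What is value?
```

Answer: [1, 59, 1, 17]

Derivation:
Trace (tracking value):
items = [1, 12, 10, 1, 17]  # -> items = [1, 12, 10, 1, 17]
items[1:3] = [59]  # -> items = [1, 59, 1, 17]
value = items  # -> value = [1, 59, 1, 17]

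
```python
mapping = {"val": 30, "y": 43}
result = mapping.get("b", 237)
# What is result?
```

Trace (tracking result):
mapping = {'val': 30, 'y': 43}  # -> mapping = {'val': 30, 'y': 43}
result = mapping.get('b', 237)  # -> result = 237

Answer: 237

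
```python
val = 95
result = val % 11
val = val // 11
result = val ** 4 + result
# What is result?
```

Answer: 4103

Derivation:
Trace (tracking result):
val = 95  # -> val = 95
result = val % 11  # -> result = 7
val = val // 11  # -> val = 8
result = val ** 4 + result  # -> result = 4103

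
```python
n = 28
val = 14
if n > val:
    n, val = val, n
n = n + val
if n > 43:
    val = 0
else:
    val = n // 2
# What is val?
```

Answer: 21

Derivation:
Trace (tracking val):
n = 28  # -> n = 28
val = 14  # -> val = 14
if n > val:  # condition is True
    n, val = (val, n)  # -> n = 14, val = 28
n = n + val  # -> n = 42
if n > 43:  # condition is False
else:
    val = n // 2  # -> val = 21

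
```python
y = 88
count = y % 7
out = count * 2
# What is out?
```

Answer: 8

Derivation:
Trace (tracking out):
y = 88  # -> y = 88
count = y % 7  # -> count = 4
out = count * 2  # -> out = 8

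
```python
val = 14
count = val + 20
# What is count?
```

Answer: 34

Derivation:
Trace (tracking count):
val = 14  # -> val = 14
count = val + 20  # -> count = 34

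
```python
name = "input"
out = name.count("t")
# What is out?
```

Answer: 1

Derivation:
Trace (tracking out):
name = 'input'  # -> name = 'input'
out = name.count('t')  # -> out = 1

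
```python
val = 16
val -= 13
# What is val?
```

Trace (tracking val):
val = 16  # -> val = 16
val -= 13  # -> val = 3

Answer: 3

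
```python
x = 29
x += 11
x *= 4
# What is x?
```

Trace (tracking x):
x = 29  # -> x = 29
x += 11  # -> x = 40
x *= 4  # -> x = 160

Answer: 160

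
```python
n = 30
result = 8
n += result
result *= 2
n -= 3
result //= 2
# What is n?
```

Answer: 35

Derivation:
Trace (tracking n):
n = 30  # -> n = 30
result = 8  # -> result = 8
n += result  # -> n = 38
result *= 2  # -> result = 16
n -= 3  # -> n = 35
result //= 2  # -> result = 8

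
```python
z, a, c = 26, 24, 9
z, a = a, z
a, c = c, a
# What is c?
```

Answer: 26

Derivation:
Trace (tracking c):
z, a, c = (26, 24, 9)  # -> z = 26, a = 24, c = 9
z, a = (a, z)  # -> z = 24, a = 26
a, c = (c, a)  # -> a = 9, c = 26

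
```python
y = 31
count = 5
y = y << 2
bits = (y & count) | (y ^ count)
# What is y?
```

Trace (tracking y):
y = 31  # -> y = 31
count = 5  # -> count = 5
y = y << 2  # -> y = 124
bits = y & count | y ^ count  # -> bits = 125

Answer: 124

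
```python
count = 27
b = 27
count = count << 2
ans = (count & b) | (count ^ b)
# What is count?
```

Answer: 108

Derivation:
Trace (tracking count):
count = 27  # -> count = 27
b = 27  # -> b = 27
count = count << 2  # -> count = 108
ans = count & b | count ^ b  # -> ans = 127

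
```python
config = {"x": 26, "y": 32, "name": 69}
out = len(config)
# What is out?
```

Answer: 3

Derivation:
Trace (tracking out):
config = {'x': 26, 'y': 32, 'name': 69}  # -> config = {'x': 26, 'y': 32, 'name': 69}
out = len(config)  # -> out = 3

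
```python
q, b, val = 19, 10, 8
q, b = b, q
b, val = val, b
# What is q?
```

Trace (tracking q):
q, b, val = (19, 10, 8)  # -> q = 19, b = 10, val = 8
q, b = (b, q)  # -> q = 10, b = 19
b, val = (val, b)  # -> b = 8, val = 19

Answer: 10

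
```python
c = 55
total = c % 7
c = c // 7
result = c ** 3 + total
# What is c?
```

Trace (tracking c):
c = 55  # -> c = 55
total = c % 7  # -> total = 6
c = c // 7  # -> c = 7
result = c ** 3 + total  # -> result = 349

Answer: 7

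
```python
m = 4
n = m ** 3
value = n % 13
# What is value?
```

Trace (tracking value):
m = 4  # -> m = 4
n = m ** 3  # -> n = 64
value = n % 13  # -> value = 12

Answer: 12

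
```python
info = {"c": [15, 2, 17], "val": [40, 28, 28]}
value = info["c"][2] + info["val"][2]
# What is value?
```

Answer: 45

Derivation:
Trace (tracking value):
info = {'c': [15, 2, 17], 'val': [40, 28, 28]}  # -> info = {'c': [15, 2, 17], 'val': [40, 28, 28]}
value = info['c'][2] + info['val'][2]  # -> value = 45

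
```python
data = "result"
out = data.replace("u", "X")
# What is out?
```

Trace (tracking out):
data = 'result'  # -> data = 'result'
out = data.replace('u', 'X')  # -> out = 'resXlt'

Answer: 'resXlt'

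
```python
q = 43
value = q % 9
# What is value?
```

Trace (tracking value):
q = 43  # -> q = 43
value = q % 9  # -> value = 7

Answer: 7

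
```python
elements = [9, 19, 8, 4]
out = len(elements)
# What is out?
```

Answer: 4

Derivation:
Trace (tracking out):
elements = [9, 19, 8, 4]  # -> elements = [9, 19, 8, 4]
out = len(elements)  # -> out = 4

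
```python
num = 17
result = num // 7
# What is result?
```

Answer: 2

Derivation:
Trace (tracking result):
num = 17  # -> num = 17
result = num // 7  # -> result = 2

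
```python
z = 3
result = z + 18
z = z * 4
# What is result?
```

Trace (tracking result):
z = 3  # -> z = 3
result = z + 18  # -> result = 21
z = z * 4  # -> z = 12

Answer: 21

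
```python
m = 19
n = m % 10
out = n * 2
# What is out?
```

Answer: 18

Derivation:
Trace (tracking out):
m = 19  # -> m = 19
n = m % 10  # -> n = 9
out = n * 2  # -> out = 18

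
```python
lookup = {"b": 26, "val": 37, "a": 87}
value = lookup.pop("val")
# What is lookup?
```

Answer: {'b': 26, 'a': 87}

Derivation:
Trace (tracking lookup):
lookup = {'b': 26, 'val': 37, 'a': 87}  # -> lookup = {'b': 26, 'val': 37, 'a': 87}
value = lookup.pop('val')  # -> value = 37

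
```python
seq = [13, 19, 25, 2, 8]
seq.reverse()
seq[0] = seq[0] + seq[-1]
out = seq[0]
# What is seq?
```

Answer: [21, 2, 25, 19, 13]

Derivation:
Trace (tracking seq):
seq = [13, 19, 25, 2, 8]  # -> seq = [13, 19, 25, 2, 8]
seq.reverse()  # -> seq = [8, 2, 25, 19, 13]
seq[0] = seq[0] + seq[-1]  # -> seq = [21, 2, 25, 19, 13]
out = seq[0]  # -> out = 21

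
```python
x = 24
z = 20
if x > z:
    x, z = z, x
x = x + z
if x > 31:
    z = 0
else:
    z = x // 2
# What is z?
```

Trace (tracking z):
x = 24  # -> x = 24
z = 20  # -> z = 20
if x > z:  # condition is True
    x, z = (z, x)  # -> x = 20, z = 24
x = x + z  # -> x = 44
if x > 31:  # condition is True
    z = 0  # -> z = 0

Answer: 0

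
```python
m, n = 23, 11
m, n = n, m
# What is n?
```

Answer: 23

Derivation:
Trace (tracking n):
m, n = (23, 11)  # -> m = 23, n = 11
m, n = (n, m)  # -> m = 11, n = 23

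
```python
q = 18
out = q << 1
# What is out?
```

Trace (tracking out):
q = 18  # -> q = 18
out = q << 1  # -> out = 36

Answer: 36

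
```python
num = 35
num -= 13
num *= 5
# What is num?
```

Answer: 110

Derivation:
Trace (tracking num):
num = 35  # -> num = 35
num -= 13  # -> num = 22
num *= 5  # -> num = 110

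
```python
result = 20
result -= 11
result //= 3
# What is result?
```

Trace (tracking result):
result = 20  # -> result = 20
result -= 11  # -> result = 9
result //= 3  # -> result = 3

Answer: 3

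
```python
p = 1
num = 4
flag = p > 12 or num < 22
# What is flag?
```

Trace (tracking flag):
p = 1  # -> p = 1
num = 4  # -> num = 4
flag = p > 12 or num < 22  # -> flag = True

Answer: True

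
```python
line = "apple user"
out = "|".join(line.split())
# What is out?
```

Answer: 'apple|user'

Derivation:
Trace (tracking out):
line = 'apple user'  # -> line = 'apple user'
out = '|'.join(line.split())  # -> out = 'apple|user'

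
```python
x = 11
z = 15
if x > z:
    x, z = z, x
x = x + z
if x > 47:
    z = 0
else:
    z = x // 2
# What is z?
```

Answer: 13

Derivation:
Trace (tracking z):
x = 11  # -> x = 11
z = 15  # -> z = 15
if x > z:  # condition is False
x = x + z  # -> x = 26
if x > 47:  # condition is False
else:
    z = x // 2  # -> z = 13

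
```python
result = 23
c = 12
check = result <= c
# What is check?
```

Trace (tracking check):
result = 23  # -> result = 23
c = 12  # -> c = 12
check = result <= c  # -> check = False

Answer: False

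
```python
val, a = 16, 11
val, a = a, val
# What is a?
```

Answer: 16

Derivation:
Trace (tracking a):
val, a = (16, 11)  # -> val = 16, a = 11
val, a = (a, val)  # -> val = 11, a = 16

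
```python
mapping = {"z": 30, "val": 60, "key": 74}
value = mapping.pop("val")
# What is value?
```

Answer: 60

Derivation:
Trace (tracking value):
mapping = {'z': 30, 'val': 60, 'key': 74}  # -> mapping = {'z': 30, 'val': 60, 'key': 74}
value = mapping.pop('val')  # -> value = 60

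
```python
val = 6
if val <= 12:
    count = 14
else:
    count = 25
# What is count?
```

Trace (tracking count):
val = 6  # -> val = 6
if val <= 12:  # condition is True
    count = 14  # -> count = 14

Answer: 14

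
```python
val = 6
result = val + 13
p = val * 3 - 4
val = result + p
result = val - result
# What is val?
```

Trace (tracking val):
val = 6  # -> val = 6
result = val + 13  # -> result = 19
p = val * 3 - 4  # -> p = 14
val = result + p  # -> val = 33
result = val - result  # -> result = 14

Answer: 33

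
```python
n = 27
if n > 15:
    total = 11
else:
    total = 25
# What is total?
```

Answer: 11

Derivation:
Trace (tracking total):
n = 27  # -> n = 27
if n > 15:  # condition is True
    total = 11  # -> total = 11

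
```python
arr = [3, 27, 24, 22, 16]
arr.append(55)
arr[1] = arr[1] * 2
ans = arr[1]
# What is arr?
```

Answer: [3, 54, 24, 22, 16, 55]

Derivation:
Trace (tracking arr):
arr = [3, 27, 24, 22, 16]  # -> arr = [3, 27, 24, 22, 16]
arr.append(55)  # -> arr = [3, 27, 24, 22, 16, 55]
arr[1] = arr[1] * 2  # -> arr = [3, 54, 24, 22, 16, 55]
ans = arr[1]  # -> ans = 54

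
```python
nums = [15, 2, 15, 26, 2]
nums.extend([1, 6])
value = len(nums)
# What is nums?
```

Answer: [15, 2, 15, 26, 2, 1, 6]

Derivation:
Trace (tracking nums):
nums = [15, 2, 15, 26, 2]  # -> nums = [15, 2, 15, 26, 2]
nums.extend([1, 6])  # -> nums = [15, 2, 15, 26, 2, 1, 6]
value = len(nums)  # -> value = 7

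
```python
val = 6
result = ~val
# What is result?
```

Answer: -7

Derivation:
Trace (tracking result):
val = 6  # -> val = 6
result = ~val  # -> result = -7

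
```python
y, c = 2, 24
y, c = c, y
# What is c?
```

Answer: 2

Derivation:
Trace (tracking c):
y, c = (2, 24)  # -> y = 2, c = 24
y, c = (c, y)  # -> y = 24, c = 2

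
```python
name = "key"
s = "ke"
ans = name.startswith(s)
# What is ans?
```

Answer: True

Derivation:
Trace (tracking ans):
name = 'key'  # -> name = 'key'
s = 'ke'  # -> s = 'ke'
ans = name.startswith(s)  # -> ans = True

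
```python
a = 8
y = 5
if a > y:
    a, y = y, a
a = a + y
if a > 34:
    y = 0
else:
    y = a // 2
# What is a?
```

Answer: 13

Derivation:
Trace (tracking a):
a = 8  # -> a = 8
y = 5  # -> y = 5
if a > y:  # condition is True
    a, y = (y, a)  # -> a = 5, y = 8
a = a + y  # -> a = 13
if a > 34:  # condition is False
else:
    y = a // 2  # -> y = 6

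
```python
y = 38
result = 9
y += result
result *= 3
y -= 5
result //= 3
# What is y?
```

Answer: 42

Derivation:
Trace (tracking y):
y = 38  # -> y = 38
result = 9  # -> result = 9
y += result  # -> y = 47
result *= 3  # -> result = 27
y -= 5  # -> y = 42
result //= 3  # -> result = 9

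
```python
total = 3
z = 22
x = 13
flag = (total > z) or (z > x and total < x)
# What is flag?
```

Answer: True

Derivation:
Trace (tracking flag):
total = 3  # -> total = 3
z = 22  # -> z = 22
x = 13  # -> x = 13
flag = total > z or (z > x and total < x)  # -> flag = True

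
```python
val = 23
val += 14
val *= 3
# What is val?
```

Answer: 111

Derivation:
Trace (tracking val):
val = 23  # -> val = 23
val += 14  # -> val = 37
val *= 3  # -> val = 111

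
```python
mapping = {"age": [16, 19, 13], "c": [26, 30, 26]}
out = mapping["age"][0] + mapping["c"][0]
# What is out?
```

Answer: 42

Derivation:
Trace (tracking out):
mapping = {'age': [16, 19, 13], 'c': [26, 30, 26]}  # -> mapping = {'age': [16, 19, 13], 'c': [26, 30, 26]}
out = mapping['age'][0] + mapping['c'][0]  # -> out = 42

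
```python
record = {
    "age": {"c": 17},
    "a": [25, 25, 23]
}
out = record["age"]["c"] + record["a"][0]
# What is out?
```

Trace (tracking out):
record = {'age': {'c': 17}, 'a': [25, 25, 23]}  # -> record = {'age': {'c': 17}, 'a': [25, 25, 23]}
out = record['age']['c'] + record['a'][0]  # -> out = 42

Answer: 42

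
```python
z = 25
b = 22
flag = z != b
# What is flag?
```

Answer: True

Derivation:
Trace (tracking flag):
z = 25  # -> z = 25
b = 22  # -> b = 22
flag = z != b  # -> flag = True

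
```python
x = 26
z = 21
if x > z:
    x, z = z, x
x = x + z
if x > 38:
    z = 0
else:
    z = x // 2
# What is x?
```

Trace (tracking x):
x = 26  # -> x = 26
z = 21  # -> z = 21
if x > z:  # condition is True
    x, z = (z, x)  # -> x = 21, z = 26
x = x + z  # -> x = 47
if x > 38:  # condition is True
    z = 0  # -> z = 0

Answer: 47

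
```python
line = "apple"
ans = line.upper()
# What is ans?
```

Answer: 'APPLE'

Derivation:
Trace (tracking ans):
line = 'apple'  # -> line = 'apple'
ans = line.upper()  # -> ans = 'APPLE'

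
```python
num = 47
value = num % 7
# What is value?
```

Trace (tracking value):
num = 47  # -> num = 47
value = num % 7  # -> value = 5

Answer: 5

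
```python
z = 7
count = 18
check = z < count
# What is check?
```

Trace (tracking check):
z = 7  # -> z = 7
count = 18  # -> count = 18
check = z < count  # -> check = True

Answer: True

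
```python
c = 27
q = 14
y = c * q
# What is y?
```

Answer: 378

Derivation:
Trace (tracking y):
c = 27  # -> c = 27
q = 14  # -> q = 14
y = c * q  # -> y = 378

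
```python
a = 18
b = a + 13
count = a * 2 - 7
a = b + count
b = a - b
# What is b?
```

Answer: 29

Derivation:
Trace (tracking b):
a = 18  # -> a = 18
b = a + 13  # -> b = 31
count = a * 2 - 7  # -> count = 29
a = b + count  # -> a = 60
b = a - b  # -> b = 29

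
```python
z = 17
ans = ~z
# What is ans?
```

Trace (tracking ans):
z = 17  # -> z = 17
ans = ~z  # -> ans = -18

Answer: -18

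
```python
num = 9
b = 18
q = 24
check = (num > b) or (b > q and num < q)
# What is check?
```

Trace (tracking check):
num = 9  # -> num = 9
b = 18  # -> b = 18
q = 24  # -> q = 24
check = num > b or (b > q and num < q)  # -> check = False

Answer: False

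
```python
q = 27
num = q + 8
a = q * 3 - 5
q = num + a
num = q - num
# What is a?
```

Trace (tracking a):
q = 27  # -> q = 27
num = q + 8  # -> num = 35
a = q * 3 - 5  # -> a = 76
q = num + a  # -> q = 111
num = q - num  # -> num = 76

Answer: 76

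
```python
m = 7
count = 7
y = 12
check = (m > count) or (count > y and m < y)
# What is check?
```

Trace (tracking check):
m = 7  # -> m = 7
count = 7  # -> count = 7
y = 12  # -> y = 12
check = m > count or (count > y and m < y)  # -> check = False

Answer: False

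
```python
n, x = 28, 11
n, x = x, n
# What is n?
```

Trace (tracking n):
n, x = (28, 11)  # -> n = 28, x = 11
n, x = (x, n)  # -> n = 11, x = 28

Answer: 11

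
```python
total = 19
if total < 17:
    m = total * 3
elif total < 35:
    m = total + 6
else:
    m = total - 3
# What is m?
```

Trace (tracking m):
total = 19  # -> total = 19
if total < 17:  # condition is False
elif total < 35:  # condition is True
    m = total + 6  # -> m = 25

Answer: 25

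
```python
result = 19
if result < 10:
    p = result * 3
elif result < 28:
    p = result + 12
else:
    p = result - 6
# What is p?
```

Trace (tracking p):
result = 19  # -> result = 19
if result < 10:  # condition is False
elif result < 28:  # condition is True
    p = result + 12  # -> p = 31

Answer: 31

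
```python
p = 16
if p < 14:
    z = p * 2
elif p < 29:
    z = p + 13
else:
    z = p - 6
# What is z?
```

Trace (tracking z):
p = 16  # -> p = 16
if p < 14:  # condition is False
elif p < 29:  # condition is True
    z = p + 13  # -> z = 29

Answer: 29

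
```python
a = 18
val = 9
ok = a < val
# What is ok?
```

Trace (tracking ok):
a = 18  # -> a = 18
val = 9  # -> val = 9
ok = a < val  # -> ok = False

Answer: False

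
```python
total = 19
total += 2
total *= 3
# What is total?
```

Trace (tracking total):
total = 19  # -> total = 19
total += 2  # -> total = 21
total *= 3  # -> total = 63

Answer: 63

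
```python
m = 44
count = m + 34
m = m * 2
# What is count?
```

Answer: 78

Derivation:
Trace (tracking count):
m = 44  # -> m = 44
count = m + 34  # -> count = 78
m = m * 2  # -> m = 88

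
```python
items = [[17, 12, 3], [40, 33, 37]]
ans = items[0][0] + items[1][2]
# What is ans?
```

Answer: 54

Derivation:
Trace (tracking ans):
items = [[17, 12, 3], [40, 33, 37]]  # -> items = [[17, 12, 3], [40, 33, 37]]
ans = items[0][0] + items[1][2]  # -> ans = 54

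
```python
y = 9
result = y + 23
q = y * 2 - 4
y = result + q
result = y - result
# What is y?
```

Trace (tracking y):
y = 9  # -> y = 9
result = y + 23  # -> result = 32
q = y * 2 - 4  # -> q = 14
y = result + q  # -> y = 46
result = y - result  # -> result = 14

Answer: 46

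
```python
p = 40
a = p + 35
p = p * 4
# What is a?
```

Answer: 75

Derivation:
Trace (tracking a):
p = 40  # -> p = 40
a = p + 35  # -> a = 75
p = p * 4  # -> p = 160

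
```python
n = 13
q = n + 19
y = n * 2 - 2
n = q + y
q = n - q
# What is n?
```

Answer: 56

Derivation:
Trace (tracking n):
n = 13  # -> n = 13
q = n + 19  # -> q = 32
y = n * 2 - 2  # -> y = 24
n = q + y  # -> n = 56
q = n - q  # -> q = 24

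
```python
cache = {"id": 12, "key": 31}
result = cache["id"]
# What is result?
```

Answer: 12

Derivation:
Trace (tracking result):
cache = {'id': 12, 'key': 31}  # -> cache = {'id': 12, 'key': 31}
result = cache['id']  # -> result = 12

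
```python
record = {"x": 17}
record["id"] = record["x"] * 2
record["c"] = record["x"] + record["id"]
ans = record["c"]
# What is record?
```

Answer: {'x': 17, 'id': 34, 'c': 51}

Derivation:
Trace (tracking record):
record = {'x': 17}  # -> record = {'x': 17}
record['id'] = record['x'] * 2  # -> record = {'x': 17, 'id': 34}
record['c'] = record['x'] + record['id']  # -> record = {'x': 17, 'id': 34, 'c': 51}
ans = record['c']  # -> ans = 51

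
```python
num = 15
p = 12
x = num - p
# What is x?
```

Answer: 3

Derivation:
Trace (tracking x):
num = 15  # -> num = 15
p = 12  # -> p = 12
x = num - p  # -> x = 3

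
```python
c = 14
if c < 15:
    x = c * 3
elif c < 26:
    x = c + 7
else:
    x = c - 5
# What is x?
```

Answer: 42

Derivation:
Trace (tracking x):
c = 14  # -> c = 14
if c < 15:  # condition is True
    x = c * 3  # -> x = 42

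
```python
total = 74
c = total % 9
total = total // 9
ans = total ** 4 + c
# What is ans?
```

Trace (tracking ans):
total = 74  # -> total = 74
c = total % 9  # -> c = 2
total = total // 9  # -> total = 8
ans = total ** 4 + c  # -> ans = 4098

Answer: 4098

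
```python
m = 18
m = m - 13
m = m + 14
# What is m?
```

Trace (tracking m):
m = 18  # -> m = 18
m = m - 13  # -> m = 5
m = m + 14  # -> m = 19

Answer: 19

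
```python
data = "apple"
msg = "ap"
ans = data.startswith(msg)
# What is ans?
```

Answer: True

Derivation:
Trace (tracking ans):
data = 'apple'  # -> data = 'apple'
msg = 'ap'  # -> msg = 'ap'
ans = data.startswith(msg)  # -> ans = True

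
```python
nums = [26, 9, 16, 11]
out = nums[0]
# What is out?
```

Answer: 26

Derivation:
Trace (tracking out):
nums = [26, 9, 16, 11]  # -> nums = [26, 9, 16, 11]
out = nums[0]  # -> out = 26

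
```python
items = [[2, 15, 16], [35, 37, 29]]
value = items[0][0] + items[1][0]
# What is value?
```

Answer: 37

Derivation:
Trace (tracking value):
items = [[2, 15, 16], [35, 37, 29]]  # -> items = [[2, 15, 16], [35, 37, 29]]
value = items[0][0] + items[1][0]  # -> value = 37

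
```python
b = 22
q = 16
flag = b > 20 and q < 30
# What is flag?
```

Trace (tracking flag):
b = 22  # -> b = 22
q = 16  # -> q = 16
flag = b > 20 and q < 30  # -> flag = True

Answer: True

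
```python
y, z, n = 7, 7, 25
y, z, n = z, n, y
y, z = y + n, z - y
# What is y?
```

Answer: 14

Derivation:
Trace (tracking y):
y, z, n = (7, 7, 25)  # -> y = 7, z = 7, n = 25
y, z, n = (z, n, y)  # -> y = 7, z = 25, n = 7
y, z = (y + n, z - y)  # -> y = 14, z = 18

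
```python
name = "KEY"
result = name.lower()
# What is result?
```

Trace (tracking result):
name = 'KEY'  # -> name = 'KEY'
result = name.lower()  # -> result = 'key'

Answer: 'key'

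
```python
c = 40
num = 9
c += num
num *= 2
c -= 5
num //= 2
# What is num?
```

Trace (tracking num):
c = 40  # -> c = 40
num = 9  # -> num = 9
c += num  # -> c = 49
num *= 2  # -> num = 18
c -= 5  # -> c = 44
num //= 2  # -> num = 9

Answer: 9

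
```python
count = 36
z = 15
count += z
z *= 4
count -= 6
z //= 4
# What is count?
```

Trace (tracking count):
count = 36  # -> count = 36
z = 15  # -> z = 15
count += z  # -> count = 51
z *= 4  # -> z = 60
count -= 6  # -> count = 45
z //= 4  # -> z = 15

Answer: 45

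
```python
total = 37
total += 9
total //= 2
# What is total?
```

Trace (tracking total):
total = 37  # -> total = 37
total += 9  # -> total = 46
total //= 2  # -> total = 23

Answer: 23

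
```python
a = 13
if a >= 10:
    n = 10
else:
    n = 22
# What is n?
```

Trace (tracking n):
a = 13  # -> a = 13
if a >= 10:  # condition is True
    n = 10  # -> n = 10

Answer: 10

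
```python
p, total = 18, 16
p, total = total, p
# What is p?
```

Answer: 16

Derivation:
Trace (tracking p):
p, total = (18, 16)  # -> p = 18, total = 16
p, total = (total, p)  # -> p = 16, total = 18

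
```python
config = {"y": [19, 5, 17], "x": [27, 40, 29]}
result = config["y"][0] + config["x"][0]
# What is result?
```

Trace (tracking result):
config = {'y': [19, 5, 17], 'x': [27, 40, 29]}  # -> config = {'y': [19, 5, 17], 'x': [27, 40, 29]}
result = config['y'][0] + config['x'][0]  # -> result = 46

Answer: 46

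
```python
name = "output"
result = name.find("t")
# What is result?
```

Answer: 2

Derivation:
Trace (tracking result):
name = 'output'  # -> name = 'output'
result = name.find('t')  # -> result = 2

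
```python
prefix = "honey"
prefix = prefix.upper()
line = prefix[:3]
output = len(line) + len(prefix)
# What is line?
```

Answer: 'HON'

Derivation:
Trace (tracking line):
prefix = 'honey'  # -> prefix = 'honey'
prefix = prefix.upper()  # -> prefix = 'HONEY'
line = prefix[:3]  # -> line = 'HON'
output = len(line) + len(prefix)  # -> output = 8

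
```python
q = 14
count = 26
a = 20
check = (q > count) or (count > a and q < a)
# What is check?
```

Answer: True

Derivation:
Trace (tracking check):
q = 14  # -> q = 14
count = 26  # -> count = 26
a = 20  # -> a = 20
check = q > count or (count > a and q < a)  # -> check = True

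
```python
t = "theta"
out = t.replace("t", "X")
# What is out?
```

Trace (tracking out):
t = 'theta'  # -> t = 'theta'
out = t.replace('t', 'X')  # -> out = 'XheXa'

Answer: 'XheXa'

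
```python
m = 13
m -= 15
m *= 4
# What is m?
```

Answer: -8

Derivation:
Trace (tracking m):
m = 13  # -> m = 13
m -= 15  # -> m = -2
m *= 4  # -> m = -8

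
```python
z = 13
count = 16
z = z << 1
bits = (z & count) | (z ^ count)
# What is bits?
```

Answer: 26

Derivation:
Trace (tracking bits):
z = 13  # -> z = 13
count = 16  # -> count = 16
z = z << 1  # -> z = 26
bits = z & count | z ^ count  # -> bits = 26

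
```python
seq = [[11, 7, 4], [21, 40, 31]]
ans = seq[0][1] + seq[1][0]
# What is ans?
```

Answer: 28

Derivation:
Trace (tracking ans):
seq = [[11, 7, 4], [21, 40, 31]]  # -> seq = [[11, 7, 4], [21, 40, 31]]
ans = seq[0][1] + seq[1][0]  # -> ans = 28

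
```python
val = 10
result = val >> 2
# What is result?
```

Trace (tracking result):
val = 10  # -> val = 10
result = val >> 2  # -> result = 2

Answer: 2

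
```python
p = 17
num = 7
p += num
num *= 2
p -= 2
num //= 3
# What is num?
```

Trace (tracking num):
p = 17  # -> p = 17
num = 7  # -> num = 7
p += num  # -> p = 24
num *= 2  # -> num = 14
p -= 2  # -> p = 22
num //= 3  # -> num = 4

Answer: 4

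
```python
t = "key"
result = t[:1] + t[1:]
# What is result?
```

Trace (tracking result):
t = 'key'  # -> t = 'key'
result = t[:1] + t[1:]  # -> result = 'key'

Answer: 'key'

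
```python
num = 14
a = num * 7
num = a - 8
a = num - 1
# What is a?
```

Answer: 89

Derivation:
Trace (tracking a):
num = 14  # -> num = 14
a = num * 7  # -> a = 98
num = a - 8  # -> num = 90
a = num - 1  # -> a = 89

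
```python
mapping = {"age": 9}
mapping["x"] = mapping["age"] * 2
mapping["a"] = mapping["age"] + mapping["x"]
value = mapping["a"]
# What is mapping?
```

Trace (tracking mapping):
mapping = {'age': 9}  # -> mapping = {'age': 9}
mapping['x'] = mapping['age'] * 2  # -> mapping = {'age': 9, 'x': 18}
mapping['a'] = mapping['age'] + mapping['x']  # -> mapping = {'age': 9, 'x': 18, 'a': 27}
value = mapping['a']  # -> value = 27

Answer: {'age': 9, 'x': 18, 'a': 27}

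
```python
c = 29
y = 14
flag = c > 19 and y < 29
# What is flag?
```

Trace (tracking flag):
c = 29  # -> c = 29
y = 14  # -> y = 14
flag = c > 19 and y < 29  # -> flag = True

Answer: True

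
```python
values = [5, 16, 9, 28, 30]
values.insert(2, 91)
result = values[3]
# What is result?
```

Trace (tracking result):
values = [5, 16, 9, 28, 30]  # -> values = [5, 16, 9, 28, 30]
values.insert(2, 91)  # -> values = [5, 16, 91, 9, 28, 30]
result = values[3]  # -> result = 9

Answer: 9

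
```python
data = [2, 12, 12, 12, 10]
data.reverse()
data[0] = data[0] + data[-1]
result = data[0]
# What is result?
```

Answer: 12

Derivation:
Trace (tracking result):
data = [2, 12, 12, 12, 10]  # -> data = [2, 12, 12, 12, 10]
data.reverse()  # -> data = [10, 12, 12, 12, 2]
data[0] = data[0] + data[-1]  # -> data = [12, 12, 12, 12, 2]
result = data[0]  # -> result = 12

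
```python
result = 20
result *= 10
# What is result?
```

Trace (tracking result):
result = 20  # -> result = 20
result *= 10  # -> result = 200

Answer: 200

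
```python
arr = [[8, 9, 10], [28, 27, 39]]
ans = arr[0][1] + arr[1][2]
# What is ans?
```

Answer: 48

Derivation:
Trace (tracking ans):
arr = [[8, 9, 10], [28, 27, 39]]  # -> arr = [[8, 9, 10], [28, 27, 39]]
ans = arr[0][1] + arr[1][2]  # -> ans = 48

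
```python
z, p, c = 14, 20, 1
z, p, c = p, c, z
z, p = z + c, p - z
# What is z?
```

Trace (tracking z):
z, p, c = (14, 20, 1)  # -> z = 14, p = 20, c = 1
z, p, c = (p, c, z)  # -> z = 20, p = 1, c = 14
z, p = (z + c, p - z)  # -> z = 34, p = -19

Answer: 34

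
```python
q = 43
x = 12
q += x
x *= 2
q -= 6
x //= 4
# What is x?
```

Trace (tracking x):
q = 43  # -> q = 43
x = 12  # -> x = 12
q += x  # -> q = 55
x *= 2  # -> x = 24
q -= 6  # -> q = 49
x //= 4  # -> x = 6

Answer: 6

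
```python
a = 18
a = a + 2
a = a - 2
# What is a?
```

Trace (tracking a):
a = 18  # -> a = 18
a = a + 2  # -> a = 20
a = a - 2  # -> a = 18

Answer: 18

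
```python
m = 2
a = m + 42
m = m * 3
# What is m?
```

Answer: 6

Derivation:
Trace (tracking m):
m = 2  # -> m = 2
a = m + 42  # -> a = 44
m = m * 3  # -> m = 6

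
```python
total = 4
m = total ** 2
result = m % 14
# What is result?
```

Trace (tracking result):
total = 4  # -> total = 4
m = total ** 2  # -> m = 16
result = m % 14  # -> result = 2

Answer: 2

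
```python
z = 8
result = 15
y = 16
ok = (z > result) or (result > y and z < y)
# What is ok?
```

Trace (tracking ok):
z = 8  # -> z = 8
result = 15  # -> result = 15
y = 16  # -> y = 16
ok = z > result or (result > y and z < y)  # -> ok = False

Answer: False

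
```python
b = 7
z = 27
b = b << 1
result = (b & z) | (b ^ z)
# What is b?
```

Answer: 14

Derivation:
Trace (tracking b):
b = 7  # -> b = 7
z = 27  # -> z = 27
b = b << 1  # -> b = 14
result = b & z | b ^ z  # -> result = 31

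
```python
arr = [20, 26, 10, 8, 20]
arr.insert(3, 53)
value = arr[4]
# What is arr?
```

Answer: [20, 26, 10, 53, 8, 20]

Derivation:
Trace (tracking arr):
arr = [20, 26, 10, 8, 20]  # -> arr = [20, 26, 10, 8, 20]
arr.insert(3, 53)  # -> arr = [20, 26, 10, 53, 8, 20]
value = arr[4]  # -> value = 8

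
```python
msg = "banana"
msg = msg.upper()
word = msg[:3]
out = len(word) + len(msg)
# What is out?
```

Trace (tracking out):
msg = 'banana'  # -> msg = 'banana'
msg = msg.upper()  # -> msg = 'BANANA'
word = msg[:3]  # -> word = 'BAN'
out = len(word) + len(msg)  # -> out = 9

Answer: 9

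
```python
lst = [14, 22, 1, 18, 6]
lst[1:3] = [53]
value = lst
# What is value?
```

Trace (tracking value):
lst = [14, 22, 1, 18, 6]  # -> lst = [14, 22, 1, 18, 6]
lst[1:3] = [53]  # -> lst = [14, 53, 18, 6]
value = lst  # -> value = [14, 53, 18, 6]

Answer: [14, 53, 18, 6]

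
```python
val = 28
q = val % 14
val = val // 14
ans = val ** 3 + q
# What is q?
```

Trace (tracking q):
val = 28  # -> val = 28
q = val % 14  # -> q = 0
val = val // 14  # -> val = 2
ans = val ** 3 + q  # -> ans = 8

Answer: 0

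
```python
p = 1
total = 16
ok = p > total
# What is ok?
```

Answer: False

Derivation:
Trace (tracking ok):
p = 1  # -> p = 1
total = 16  # -> total = 16
ok = p > total  # -> ok = False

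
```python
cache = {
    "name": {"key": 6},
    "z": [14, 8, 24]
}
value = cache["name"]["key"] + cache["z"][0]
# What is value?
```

Trace (tracking value):
cache = {'name': {'key': 6}, 'z': [14, 8, 24]}  # -> cache = {'name': {'key': 6}, 'z': [14, 8, 24]}
value = cache['name']['key'] + cache['z'][0]  # -> value = 20

Answer: 20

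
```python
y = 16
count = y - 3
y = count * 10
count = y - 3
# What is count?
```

Answer: 127

Derivation:
Trace (tracking count):
y = 16  # -> y = 16
count = y - 3  # -> count = 13
y = count * 10  # -> y = 130
count = y - 3  # -> count = 127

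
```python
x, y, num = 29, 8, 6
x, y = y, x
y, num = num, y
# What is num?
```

Trace (tracking num):
x, y, num = (29, 8, 6)  # -> x = 29, y = 8, num = 6
x, y = (y, x)  # -> x = 8, y = 29
y, num = (num, y)  # -> y = 6, num = 29

Answer: 29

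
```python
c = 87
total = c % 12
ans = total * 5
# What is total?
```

Trace (tracking total):
c = 87  # -> c = 87
total = c % 12  # -> total = 3
ans = total * 5  # -> ans = 15

Answer: 3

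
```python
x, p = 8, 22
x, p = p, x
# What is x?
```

Answer: 22

Derivation:
Trace (tracking x):
x, p = (8, 22)  # -> x = 8, p = 22
x, p = (p, x)  # -> x = 22, p = 8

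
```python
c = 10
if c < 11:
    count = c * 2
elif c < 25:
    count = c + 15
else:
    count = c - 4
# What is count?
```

Trace (tracking count):
c = 10  # -> c = 10
if c < 11:  # condition is True
    count = c * 2  # -> count = 20

Answer: 20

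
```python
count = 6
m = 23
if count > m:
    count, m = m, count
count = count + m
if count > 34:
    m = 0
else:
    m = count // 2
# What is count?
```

Trace (tracking count):
count = 6  # -> count = 6
m = 23  # -> m = 23
if count > m:  # condition is False
count = count + m  # -> count = 29
if count > 34:  # condition is False
else:
    m = count // 2  # -> m = 14

Answer: 29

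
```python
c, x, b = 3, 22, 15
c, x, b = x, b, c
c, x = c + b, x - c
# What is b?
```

Answer: 3

Derivation:
Trace (tracking b):
c, x, b = (3, 22, 15)  # -> c = 3, x = 22, b = 15
c, x, b = (x, b, c)  # -> c = 22, x = 15, b = 3
c, x = (c + b, x - c)  # -> c = 25, x = -7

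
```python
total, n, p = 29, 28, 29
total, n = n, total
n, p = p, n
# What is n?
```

Trace (tracking n):
total, n, p = (29, 28, 29)  # -> total = 29, n = 28, p = 29
total, n = (n, total)  # -> total = 28, n = 29
n, p = (p, n)  # -> n = 29, p = 29

Answer: 29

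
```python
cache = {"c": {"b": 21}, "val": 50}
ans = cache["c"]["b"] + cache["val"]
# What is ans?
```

Trace (tracking ans):
cache = {'c': {'b': 21}, 'val': 50}  # -> cache = {'c': {'b': 21}, 'val': 50}
ans = cache['c']['b'] + cache['val']  # -> ans = 71

Answer: 71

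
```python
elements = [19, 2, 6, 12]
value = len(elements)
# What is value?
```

Answer: 4

Derivation:
Trace (tracking value):
elements = [19, 2, 6, 12]  # -> elements = [19, 2, 6, 12]
value = len(elements)  # -> value = 4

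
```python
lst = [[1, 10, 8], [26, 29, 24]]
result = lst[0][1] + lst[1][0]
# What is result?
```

Trace (tracking result):
lst = [[1, 10, 8], [26, 29, 24]]  # -> lst = [[1, 10, 8], [26, 29, 24]]
result = lst[0][1] + lst[1][0]  # -> result = 36

Answer: 36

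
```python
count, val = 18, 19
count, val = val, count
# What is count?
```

Answer: 19

Derivation:
Trace (tracking count):
count, val = (18, 19)  # -> count = 18, val = 19
count, val = (val, count)  # -> count = 19, val = 18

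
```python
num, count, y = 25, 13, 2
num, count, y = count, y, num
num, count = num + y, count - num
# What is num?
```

Trace (tracking num):
num, count, y = (25, 13, 2)  # -> num = 25, count = 13, y = 2
num, count, y = (count, y, num)  # -> num = 13, count = 2, y = 25
num, count = (num + y, count - num)  # -> num = 38, count = -11

Answer: 38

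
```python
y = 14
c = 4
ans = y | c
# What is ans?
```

Answer: 14

Derivation:
Trace (tracking ans):
y = 14  # -> y = 14
c = 4  # -> c = 4
ans = y | c  # -> ans = 14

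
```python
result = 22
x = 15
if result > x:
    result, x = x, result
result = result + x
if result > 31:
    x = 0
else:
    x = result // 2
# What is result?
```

Trace (tracking result):
result = 22  # -> result = 22
x = 15  # -> x = 15
if result > x:  # condition is True
    result, x = (x, result)  # -> result = 15, x = 22
result = result + x  # -> result = 37
if result > 31:  # condition is True
    x = 0  # -> x = 0

Answer: 37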